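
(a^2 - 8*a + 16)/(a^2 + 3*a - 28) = (a - 4)/(a + 7)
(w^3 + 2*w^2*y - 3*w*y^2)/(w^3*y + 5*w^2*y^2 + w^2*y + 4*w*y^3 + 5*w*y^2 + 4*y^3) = w*(w^2 + 2*w*y - 3*y^2)/(y*(w^3 + 5*w^2*y + w^2 + 4*w*y^2 + 5*w*y + 4*y^2))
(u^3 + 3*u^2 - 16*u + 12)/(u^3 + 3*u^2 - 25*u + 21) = (u^2 + 4*u - 12)/(u^2 + 4*u - 21)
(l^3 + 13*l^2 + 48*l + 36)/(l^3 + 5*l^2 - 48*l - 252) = (l + 1)/(l - 7)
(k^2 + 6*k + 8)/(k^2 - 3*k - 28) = (k + 2)/(k - 7)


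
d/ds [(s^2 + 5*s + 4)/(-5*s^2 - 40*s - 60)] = (-3*s^2 - 16*s - 28)/(5*(s^4 + 16*s^3 + 88*s^2 + 192*s + 144))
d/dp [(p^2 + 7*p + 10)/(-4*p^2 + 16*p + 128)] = (11*p^2 + 84*p + 184)/(4*(p^4 - 8*p^3 - 48*p^2 + 256*p + 1024))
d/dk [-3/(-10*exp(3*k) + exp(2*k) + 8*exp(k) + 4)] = 6*(-15*exp(2*k) + exp(k) + 4)*exp(k)/(-10*exp(3*k) + exp(2*k) + 8*exp(k) + 4)^2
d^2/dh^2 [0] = 0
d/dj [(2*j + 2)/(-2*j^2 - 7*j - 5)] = 4/(4*j^2 + 20*j + 25)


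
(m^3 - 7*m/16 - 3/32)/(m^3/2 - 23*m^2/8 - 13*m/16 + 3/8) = (16*m^2 - 8*m - 3)/(2*(4*m^2 - 25*m + 6))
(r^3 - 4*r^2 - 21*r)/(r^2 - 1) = r*(r^2 - 4*r - 21)/(r^2 - 1)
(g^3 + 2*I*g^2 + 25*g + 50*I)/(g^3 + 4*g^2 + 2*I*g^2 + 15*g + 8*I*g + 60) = (g^2 - 3*I*g + 10)/(g^2 + g*(4 - 3*I) - 12*I)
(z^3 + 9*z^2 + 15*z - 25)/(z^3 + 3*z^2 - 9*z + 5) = (z + 5)/(z - 1)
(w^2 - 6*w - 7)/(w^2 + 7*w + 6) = (w - 7)/(w + 6)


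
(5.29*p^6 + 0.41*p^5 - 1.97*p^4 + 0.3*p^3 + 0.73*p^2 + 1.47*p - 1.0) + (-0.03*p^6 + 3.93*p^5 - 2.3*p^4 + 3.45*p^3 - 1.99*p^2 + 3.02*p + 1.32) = 5.26*p^6 + 4.34*p^5 - 4.27*p^4 + 3.75*p^3 - 1.26*p^2 + 4.49*p + 0.32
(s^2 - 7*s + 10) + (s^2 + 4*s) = 2*s^2 - 3*s + 10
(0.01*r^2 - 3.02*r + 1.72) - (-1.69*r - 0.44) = 0.01*r^2 - 1.33*r + 2.16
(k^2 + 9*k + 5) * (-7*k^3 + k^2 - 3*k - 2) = -7*k^5 - 62*k^4 - 29*k^3 - 24*k^2 - 33*k - 10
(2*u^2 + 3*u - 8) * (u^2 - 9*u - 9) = 2*u^4 - 15*u^3 - 53*u^2 + 45*u + 72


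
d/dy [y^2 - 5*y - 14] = 2*y - 5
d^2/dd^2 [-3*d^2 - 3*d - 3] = -6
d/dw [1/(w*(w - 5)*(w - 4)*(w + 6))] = (-4*w^3 + 9*w^2 + 68*w - 120)/(w^2*(w^6 - 6*w^5 - 59*w^4 + 444*w^3 + 436*w^2 - 8160*w + 14400))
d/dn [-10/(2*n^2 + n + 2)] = 10*(4*n + 1)/(2*n^2 + n + 2)^2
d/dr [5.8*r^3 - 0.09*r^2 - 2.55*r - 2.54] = 17.4*r^2 - 0.18*r - 2.55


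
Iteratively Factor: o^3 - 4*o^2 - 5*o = (o + 1)*(o^2 - 5*o) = o*(o + 1)*(o - 5)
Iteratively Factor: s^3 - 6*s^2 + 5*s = (s - 5)*(s^2 - s) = (s - 5)*(s - 1)*(s)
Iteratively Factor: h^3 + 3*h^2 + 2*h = (h)*(h^2 + 3*h + 2) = h*(h + 1)*(h + 2)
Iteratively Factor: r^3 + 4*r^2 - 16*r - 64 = (r + 4)*(r^2 - 16) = (r - 4)*(r + 4)*(r + 4)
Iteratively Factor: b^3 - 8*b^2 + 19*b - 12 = (b - 1)*(b^2 - 7*b + 12) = (b - 4)*(b - 1)*(b - 3)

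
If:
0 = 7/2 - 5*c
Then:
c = 7/10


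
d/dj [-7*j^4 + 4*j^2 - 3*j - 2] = -28*j^3 + 8*j - 3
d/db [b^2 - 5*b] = 2*b - 5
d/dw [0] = 0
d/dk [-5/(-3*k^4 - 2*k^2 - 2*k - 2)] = 10*(-6*k^3 - 2*k - 1)/(3*k^4 + 2*k^2 + 2*k + 2)^2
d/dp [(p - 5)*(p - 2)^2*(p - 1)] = 4*p^3 - 30*p^2 + 66*p - 44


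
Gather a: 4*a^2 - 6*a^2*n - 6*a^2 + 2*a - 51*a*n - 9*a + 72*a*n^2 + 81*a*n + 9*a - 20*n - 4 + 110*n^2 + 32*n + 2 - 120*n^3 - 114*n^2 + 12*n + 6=a^2*(-6*n - 2) + a*(72*n^2 + 30*n + 2) - 120*n^3 - 4*n^2 + 24*n + 4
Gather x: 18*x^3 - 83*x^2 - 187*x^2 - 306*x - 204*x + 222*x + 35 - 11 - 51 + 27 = 18*x^3 - 270*x^2 - 288*x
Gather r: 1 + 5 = 6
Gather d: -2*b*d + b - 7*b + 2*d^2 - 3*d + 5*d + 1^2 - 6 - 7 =-6*b + 2*d^2 + d*(2 - 2*b) - 12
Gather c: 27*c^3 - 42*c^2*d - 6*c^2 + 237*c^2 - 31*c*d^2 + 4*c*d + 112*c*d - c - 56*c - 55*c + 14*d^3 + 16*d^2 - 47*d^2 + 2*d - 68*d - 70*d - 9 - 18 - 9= 27*c^3 + c^2*(231 - 42*d) + c*(-31*d^2 + 116*d - 112) + 14*d^3 - 31*d^2 - 136*d - 36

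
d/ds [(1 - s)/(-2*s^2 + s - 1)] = (2*s^2 - s - (s - 1)*(4*s - 1) + 1)/(2*s^2 - s + 1)^2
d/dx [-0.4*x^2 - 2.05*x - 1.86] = -0.8*x - 2.05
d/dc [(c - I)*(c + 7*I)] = 2*c + 6*I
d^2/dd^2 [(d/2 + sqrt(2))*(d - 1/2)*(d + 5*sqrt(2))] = 3*d - 1/2 + 7*sqrt(2)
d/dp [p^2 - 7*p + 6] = 2*p - 7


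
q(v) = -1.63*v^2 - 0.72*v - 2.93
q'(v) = -3.26*v - 0.72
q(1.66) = -8.62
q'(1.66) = -6.13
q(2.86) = -18.32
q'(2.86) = -10.04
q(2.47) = -14.65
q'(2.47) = -8.77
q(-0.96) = -3.74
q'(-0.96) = 2.41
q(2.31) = -13.29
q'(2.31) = -8.25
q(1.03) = -5.40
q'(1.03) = -4.08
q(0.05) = -2.97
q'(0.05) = -0.88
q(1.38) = -7.03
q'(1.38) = -5.22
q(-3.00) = -15.44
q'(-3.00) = 9.06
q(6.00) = -65.93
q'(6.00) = -20.28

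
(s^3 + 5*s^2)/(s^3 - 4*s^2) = (s + 5)/(s - 4)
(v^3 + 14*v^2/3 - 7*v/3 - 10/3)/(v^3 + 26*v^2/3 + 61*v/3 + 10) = (v - 1)/(v + 3)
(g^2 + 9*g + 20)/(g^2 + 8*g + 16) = (g + 5)/(g + 4)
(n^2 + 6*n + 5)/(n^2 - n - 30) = (n + 1)/(n - 6)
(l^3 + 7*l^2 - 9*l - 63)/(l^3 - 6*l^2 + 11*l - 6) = (l^2 + 10*l + 21)/(l^2 - 3*l + 2)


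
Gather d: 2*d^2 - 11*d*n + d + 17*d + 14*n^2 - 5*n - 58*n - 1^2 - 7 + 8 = 2*d^2 + d*(18 - 11*n) + 14*n^2 - 63*n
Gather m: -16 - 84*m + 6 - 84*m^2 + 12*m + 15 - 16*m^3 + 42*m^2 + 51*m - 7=-16*m^3 - 42*m^2 - 21*m - 2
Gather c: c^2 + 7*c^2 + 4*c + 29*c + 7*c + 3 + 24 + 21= 8*c^2 + 40*c + 48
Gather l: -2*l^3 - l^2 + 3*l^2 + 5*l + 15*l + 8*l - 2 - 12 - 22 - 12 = -2*l^3 + 2*l^2 + 28*l - 48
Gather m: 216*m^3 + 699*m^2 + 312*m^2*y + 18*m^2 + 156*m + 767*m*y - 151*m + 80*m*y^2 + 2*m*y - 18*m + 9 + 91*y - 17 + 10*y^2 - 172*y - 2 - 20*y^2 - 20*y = 216*m^3 + m^2*(312*y + 717) + m*(80*y^2 + 769*y - 13) - 10*y^2 - 101*y - 10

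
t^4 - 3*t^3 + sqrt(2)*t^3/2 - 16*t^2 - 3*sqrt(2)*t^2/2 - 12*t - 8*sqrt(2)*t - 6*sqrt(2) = (t - 6)*(t + 1)*(t + 2)*(t + sqrt(2)/2)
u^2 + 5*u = u*(u + 5)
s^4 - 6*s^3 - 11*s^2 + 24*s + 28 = (s - 7)*(s - 2)*(s + 1)*(s + 2)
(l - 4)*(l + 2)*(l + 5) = l^3 + 3*l^2 - 18*l - 40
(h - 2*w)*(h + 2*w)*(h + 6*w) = h^3 + 6*h^2*w - 4*h*w^2 - 24*w^3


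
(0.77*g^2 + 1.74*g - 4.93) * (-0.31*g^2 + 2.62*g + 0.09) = -0.2387*g^4 + 1.478*g^3 + 6.1564*g^2 - 12.76*g - 0.4437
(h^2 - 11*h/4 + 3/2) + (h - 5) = h^2 - 7*h/4 - 7/2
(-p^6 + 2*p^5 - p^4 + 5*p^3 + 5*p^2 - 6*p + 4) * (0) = 0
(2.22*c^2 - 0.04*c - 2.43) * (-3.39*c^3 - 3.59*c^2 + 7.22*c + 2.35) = -7.5258*c^5 - 7.8342*c^4 + 24.4097*c^3 + 13.6519*c^2 - 17.6386*c - 5.7105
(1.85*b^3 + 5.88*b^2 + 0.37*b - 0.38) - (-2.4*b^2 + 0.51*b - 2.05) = 1.85*b^3 + 8.28*b^2 - 0.14*b + 1.67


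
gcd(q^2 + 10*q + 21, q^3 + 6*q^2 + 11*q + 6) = q + 3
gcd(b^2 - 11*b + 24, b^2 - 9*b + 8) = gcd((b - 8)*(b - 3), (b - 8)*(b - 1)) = b - 8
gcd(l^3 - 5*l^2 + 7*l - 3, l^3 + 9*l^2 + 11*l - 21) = l - 1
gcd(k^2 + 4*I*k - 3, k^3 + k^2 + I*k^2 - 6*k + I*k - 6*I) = k + I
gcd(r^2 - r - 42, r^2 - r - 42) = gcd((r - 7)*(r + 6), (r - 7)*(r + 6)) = r^2 - r - 42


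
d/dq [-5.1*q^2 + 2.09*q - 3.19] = 2.09 - 10.2*q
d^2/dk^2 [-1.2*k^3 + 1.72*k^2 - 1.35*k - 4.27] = 3.44 - 7.2*k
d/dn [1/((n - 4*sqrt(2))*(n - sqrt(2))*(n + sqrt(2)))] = (-3*n^2 + 8*sqrt(2)*n + 2)/(n^6 - 8*sqrt(2)*n^5 + 28*n^4 + 32*sqrt(2)*n^3 - 124*n^2 - 32*sqrt(2)*n + 128)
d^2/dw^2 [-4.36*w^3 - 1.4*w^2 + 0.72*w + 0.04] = -26.16*w - 2.8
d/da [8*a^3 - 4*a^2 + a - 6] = 24*a^2 - 8*a + 1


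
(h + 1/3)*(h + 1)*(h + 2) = h^3 + 10*h^2/3 + 3*h + 2/3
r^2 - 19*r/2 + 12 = (r - 8)*(r - 3/2)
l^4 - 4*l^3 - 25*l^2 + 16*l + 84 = (l - 7)*(l - 2)*(l + 2)*(l + 3)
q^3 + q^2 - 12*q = q*(q - 3)*(q + 4)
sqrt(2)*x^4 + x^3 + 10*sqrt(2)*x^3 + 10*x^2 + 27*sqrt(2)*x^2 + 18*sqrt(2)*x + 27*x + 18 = (x + 3)*(x + 6)*(x + sqrt(2)/2)*(sqrt(2)*x + sqrt(2))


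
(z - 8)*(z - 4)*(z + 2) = z^3 - 10*z^2 + 8*z + 64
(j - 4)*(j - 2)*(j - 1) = j^3 - 7*j^2 + 14*j - 8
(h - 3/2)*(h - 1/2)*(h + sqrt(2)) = h^3 - 2*h^2 + sqrt(2)*h^2 - 2*sqrt(2)*h + 3*h/4 + 3*sqrt(2)/4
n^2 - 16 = (n - 4)*(n + 4)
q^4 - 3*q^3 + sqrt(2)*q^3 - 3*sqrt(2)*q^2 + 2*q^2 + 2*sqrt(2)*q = q*(q - 2)*(q - 1)*(q + sqrt(2))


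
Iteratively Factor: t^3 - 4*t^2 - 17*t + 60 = (t - 5)*(t^2 + t - 12) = (t - 5)*(t + 4)*(t - 3)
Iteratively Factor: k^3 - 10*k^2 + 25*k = (k - 5)*(k^2 - 5*k) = k*(k - 5)*(k - 5)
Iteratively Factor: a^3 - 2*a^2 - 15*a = (a + 3)*(a^2 - 5*a) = (a - 5)*(a + 3)*(a)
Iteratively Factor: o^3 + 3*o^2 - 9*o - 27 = (o - 3)*(o^2 + 6*o + 9) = (o - 3)*(o + 3)*(o + 3)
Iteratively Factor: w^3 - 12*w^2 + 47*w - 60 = (w - 5)*(w^2 - 7*w + 12) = (w - 5)*(w - 3)*(w - 4)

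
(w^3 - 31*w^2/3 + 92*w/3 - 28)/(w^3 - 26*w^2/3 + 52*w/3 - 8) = (3*w - 7)/(3*w - 2)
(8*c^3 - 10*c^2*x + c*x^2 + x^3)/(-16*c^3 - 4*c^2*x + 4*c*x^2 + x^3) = (-c + x)/(2*c + x)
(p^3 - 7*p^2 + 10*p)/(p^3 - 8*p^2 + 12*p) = (p - 5)/(p - 6)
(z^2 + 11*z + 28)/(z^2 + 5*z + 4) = (z + 7)/(z + 1)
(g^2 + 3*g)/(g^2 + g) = (g + 3)/(g + 1)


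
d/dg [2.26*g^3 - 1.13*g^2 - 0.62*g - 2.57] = 6.78*g^2 - 2.26*g - 0.62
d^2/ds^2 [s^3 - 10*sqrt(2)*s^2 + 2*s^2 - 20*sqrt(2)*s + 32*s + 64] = 6*s - 20*sqrt(2) + 4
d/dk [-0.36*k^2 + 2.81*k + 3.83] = 2.81 - 0.72*k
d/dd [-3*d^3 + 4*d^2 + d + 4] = -9*d^2 + 8*d + 1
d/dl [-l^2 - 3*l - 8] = -2*l - 3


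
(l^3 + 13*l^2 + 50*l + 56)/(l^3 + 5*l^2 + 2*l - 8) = (l + 7)/(l - 1)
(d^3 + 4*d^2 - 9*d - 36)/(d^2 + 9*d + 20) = (d^2 - 9)/(d + 5)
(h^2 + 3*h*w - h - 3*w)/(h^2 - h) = (h + 3*w)/h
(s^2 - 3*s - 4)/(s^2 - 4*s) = (s + 1)/s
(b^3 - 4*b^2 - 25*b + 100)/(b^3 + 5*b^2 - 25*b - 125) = (b - 4)/(b + 5)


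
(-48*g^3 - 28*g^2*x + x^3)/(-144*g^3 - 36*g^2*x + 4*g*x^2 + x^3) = (2*g + x)/(6*g + x)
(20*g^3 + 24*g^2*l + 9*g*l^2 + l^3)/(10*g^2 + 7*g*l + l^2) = 2*g + l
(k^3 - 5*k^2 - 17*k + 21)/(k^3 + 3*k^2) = 1 - 8/k + 7/k^2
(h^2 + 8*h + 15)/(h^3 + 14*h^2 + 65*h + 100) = (h + 3)/(h^2 + 9*h + 20)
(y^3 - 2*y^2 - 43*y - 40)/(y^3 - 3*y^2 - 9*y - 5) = (y^2 - 3*y - 40)/(y^2 - 4*y - 5)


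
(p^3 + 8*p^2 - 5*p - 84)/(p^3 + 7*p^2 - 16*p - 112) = (p - 3)/(p - 4)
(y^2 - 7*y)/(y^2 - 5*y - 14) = y/(y + 2)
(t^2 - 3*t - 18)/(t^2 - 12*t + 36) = (t + 3)/(t - 6)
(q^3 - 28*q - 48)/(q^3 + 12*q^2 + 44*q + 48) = (q - 6)/(q + 6)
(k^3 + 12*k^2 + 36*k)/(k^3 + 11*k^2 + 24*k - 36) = k/(k - 1)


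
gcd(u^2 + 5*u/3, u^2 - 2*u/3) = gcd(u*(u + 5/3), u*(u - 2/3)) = u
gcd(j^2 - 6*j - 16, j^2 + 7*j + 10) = j + 2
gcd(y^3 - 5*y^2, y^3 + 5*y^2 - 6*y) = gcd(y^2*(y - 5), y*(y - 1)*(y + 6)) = y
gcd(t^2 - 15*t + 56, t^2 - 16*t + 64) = t - 8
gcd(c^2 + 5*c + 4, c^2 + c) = c + 1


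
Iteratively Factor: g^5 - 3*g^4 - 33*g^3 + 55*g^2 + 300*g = (g - 5)*(g^4 + 2*g^3 - 23*g^2 - 60*g) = (g - 5)*(g + 3)*(g^3 - g^2 - 20*g) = (g - 5)*(g + 3)*(g + 4)*(g^2 - 5*g) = (g - 5)^2*(g + 3)*(g + 4)*(g)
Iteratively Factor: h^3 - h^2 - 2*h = (h + 1)*(h^2 - 2*h) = (h - 2)*(h + 1)*(h)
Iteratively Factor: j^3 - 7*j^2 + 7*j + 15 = (j + 1)*(j^2 - 8*j + 15) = (j - 5)*(j + 1)*(j - 3)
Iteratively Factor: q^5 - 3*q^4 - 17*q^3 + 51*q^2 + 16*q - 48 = (q - 4)*(q^4 + q^3 - 13*q^2 - q + 12) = (q - 4)*(q - 3)*(q^3 + 4*q^2 - q - 4) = (q - 4)*(q - 3)*(q + 1)*(q^2 + 3*q - 4) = (q - 4)*(q - 3)*(q + 1)*(q + 4)*(q - 1)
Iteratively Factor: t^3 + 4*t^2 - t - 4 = (t - 1)*(t^2 + 5*t + 4) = (t - 1)*(t + 1)*(t + 4)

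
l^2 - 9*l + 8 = (l - 8)*(l - 1)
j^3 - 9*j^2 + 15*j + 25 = (j - 5)^2*(j + 1)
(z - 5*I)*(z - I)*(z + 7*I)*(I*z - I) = I*z^4 - z^3 - I*z^3 + z^2 + 37*I*z^2 + 35*z - 37*I*z - 35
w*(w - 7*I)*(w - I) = w^3 - 8*I*w^2 - 7*w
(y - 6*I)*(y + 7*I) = y^2 + I*y + 42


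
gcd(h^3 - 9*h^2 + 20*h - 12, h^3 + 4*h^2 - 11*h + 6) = h - 1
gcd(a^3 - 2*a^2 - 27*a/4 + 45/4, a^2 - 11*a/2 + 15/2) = a - 3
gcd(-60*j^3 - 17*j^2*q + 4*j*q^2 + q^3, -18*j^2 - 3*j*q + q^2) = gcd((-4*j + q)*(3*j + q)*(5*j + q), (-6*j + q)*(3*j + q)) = 3*j + q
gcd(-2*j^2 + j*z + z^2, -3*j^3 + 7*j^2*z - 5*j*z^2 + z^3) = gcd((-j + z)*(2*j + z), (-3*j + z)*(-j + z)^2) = -j + z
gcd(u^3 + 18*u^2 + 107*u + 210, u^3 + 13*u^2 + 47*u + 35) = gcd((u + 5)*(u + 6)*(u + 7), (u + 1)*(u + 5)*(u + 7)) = u^2 + 12*u + 35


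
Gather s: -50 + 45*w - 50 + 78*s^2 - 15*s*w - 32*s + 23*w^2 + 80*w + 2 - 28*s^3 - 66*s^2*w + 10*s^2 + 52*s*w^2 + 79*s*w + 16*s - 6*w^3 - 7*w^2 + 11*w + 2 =-28*s^3 + s^2*(88 - 66*w) + s*(52*w^2 + 64*w - 16) - 6*w^3 + 16*w^2 + 136*w - 96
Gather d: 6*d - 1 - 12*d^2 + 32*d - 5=-12*d^2 + 38*d - 6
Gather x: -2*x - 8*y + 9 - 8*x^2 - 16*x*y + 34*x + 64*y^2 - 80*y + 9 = -8*x^2 + x*(32 - 16*y) + 64*y^2 - 88*y + 18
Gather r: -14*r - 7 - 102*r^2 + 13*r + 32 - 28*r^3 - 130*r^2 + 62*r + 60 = -28*r^3 - 232*r^2 + 61*r + 85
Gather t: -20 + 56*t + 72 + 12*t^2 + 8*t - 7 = 12*t^2 + 64*t + 45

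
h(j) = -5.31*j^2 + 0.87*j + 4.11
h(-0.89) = -0.87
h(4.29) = -89.88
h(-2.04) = -19.76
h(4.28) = -89.44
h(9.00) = -418.17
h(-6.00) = -192.27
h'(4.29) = -44.69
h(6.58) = -220.07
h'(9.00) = -94.71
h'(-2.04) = 22.53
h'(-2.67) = 29.23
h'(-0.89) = 10.32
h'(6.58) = -69.01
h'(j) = 0.87 - 10.62*j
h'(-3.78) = 41.01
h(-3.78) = -75.05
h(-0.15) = 3.86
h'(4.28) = -44.58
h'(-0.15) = 2.46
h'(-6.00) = 64.59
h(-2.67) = -36.07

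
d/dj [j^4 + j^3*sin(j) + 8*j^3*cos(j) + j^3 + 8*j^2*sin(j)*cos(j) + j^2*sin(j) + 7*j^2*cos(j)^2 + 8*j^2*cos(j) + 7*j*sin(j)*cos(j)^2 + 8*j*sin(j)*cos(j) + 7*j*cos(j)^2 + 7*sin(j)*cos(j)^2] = -8*j^3*sin(j) + j^3*cos(j) + 4*j^3 - 5*j^2*sin(j) - 7*j^2*sin(2*j) + 25*j^2*cos(j) + 8*j^2*cos(2*j) + 3*j^2 + 2*j*sin(j) + j*sin(2*j) + 71*j*cos(j)/4 + 15*j*cos(2*j) + 21*j*cos(3*j)/4 + 7*j - 21*sin(j)/4 + 4*sin(2*j) + 7*sin(3*j)/4 + 7*sqrt(2)*sin(j + pi/4) - 21*cos(j)/4 + 7*cos(2*j)/2 + 21*cos(3*j)/4 + 7/2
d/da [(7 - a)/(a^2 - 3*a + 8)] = (-a^2 + 3*a + (a - 7)*(2*a - 3) - 8)/(a^2 - 3*a + 8)^2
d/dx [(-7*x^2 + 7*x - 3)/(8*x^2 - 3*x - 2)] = (-35*x^2 + 76*x - 23)/(64*x^4 - 48*x^3 - 23*x^2 + 12*x + 4)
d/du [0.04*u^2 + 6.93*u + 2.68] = 0.08*u + 6.93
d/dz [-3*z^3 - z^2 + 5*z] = -9*z^2 - 2*z + 5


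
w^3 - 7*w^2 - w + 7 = (w - 7)*(w - 1)*(w + 1)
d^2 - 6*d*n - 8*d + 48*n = (d - 8)*(d - 6*n)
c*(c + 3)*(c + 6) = c^3 + 9*c^2 + 18*c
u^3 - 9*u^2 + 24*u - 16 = (u - 4)^2*(u - 1)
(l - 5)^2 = l^2 - 10*l + 25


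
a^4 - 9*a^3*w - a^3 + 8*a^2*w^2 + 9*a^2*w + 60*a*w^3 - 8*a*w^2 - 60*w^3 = (a - 1)*(a - 6*w)*(a - 5*w)*(a + 2*w)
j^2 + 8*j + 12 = (j + 2)*(j + 6)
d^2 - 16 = (d - 4)*(d + 4)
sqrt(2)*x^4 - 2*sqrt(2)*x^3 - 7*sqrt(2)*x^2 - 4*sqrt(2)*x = x*(x - 4)*(x + 1)*(sqrt(2)*x + sqrt(2))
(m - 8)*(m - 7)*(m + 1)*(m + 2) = m^4 - 12*m^3 + 13*m^2 + 138*m + 112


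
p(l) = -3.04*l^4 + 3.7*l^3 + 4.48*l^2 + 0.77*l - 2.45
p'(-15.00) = 43403.87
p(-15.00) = -165393.50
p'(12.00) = -19305.79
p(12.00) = -55991.93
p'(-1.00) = 15.07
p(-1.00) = -5.48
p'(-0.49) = 0.48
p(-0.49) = -2.36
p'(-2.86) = 350.40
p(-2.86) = -257.96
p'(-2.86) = 350.40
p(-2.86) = -257.96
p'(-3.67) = 718.47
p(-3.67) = -679.32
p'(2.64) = -121.95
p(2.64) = -48.78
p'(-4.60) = 1378.04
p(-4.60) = -1632.49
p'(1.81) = -18.75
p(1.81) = 2.93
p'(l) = -12.16*l^3 + 11.1*l^2 + 8.96*l + 0.77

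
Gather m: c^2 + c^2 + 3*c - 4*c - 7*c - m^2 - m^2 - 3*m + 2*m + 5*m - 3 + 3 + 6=2*c^2 - 8*c - 2*m^2 + 4*m + 6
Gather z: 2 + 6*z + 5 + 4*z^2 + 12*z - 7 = 4*z^2 + 18*z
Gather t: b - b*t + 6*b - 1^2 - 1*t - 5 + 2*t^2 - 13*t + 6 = 7*b + 2*t^2 + t*(-b - 14)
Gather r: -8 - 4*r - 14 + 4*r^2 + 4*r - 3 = 4*r^2 - 25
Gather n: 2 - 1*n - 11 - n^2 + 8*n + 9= -n^2 + 7*n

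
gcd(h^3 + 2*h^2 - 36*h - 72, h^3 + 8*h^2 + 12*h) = h^2 + 8*h + 12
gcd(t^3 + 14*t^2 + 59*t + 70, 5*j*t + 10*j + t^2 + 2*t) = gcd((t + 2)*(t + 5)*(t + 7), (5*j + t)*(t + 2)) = t + 2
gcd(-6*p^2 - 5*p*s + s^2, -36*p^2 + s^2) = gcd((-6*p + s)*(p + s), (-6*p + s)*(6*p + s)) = 6*p - s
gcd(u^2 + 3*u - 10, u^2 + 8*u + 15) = u + 5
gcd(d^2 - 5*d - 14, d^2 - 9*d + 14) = d - 7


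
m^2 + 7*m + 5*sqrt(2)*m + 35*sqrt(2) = (m + 7)*(m + 5*sqrt(2))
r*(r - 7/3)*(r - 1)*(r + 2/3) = r^4 - 8*r^3/3 + r^2/9 + 14*r/9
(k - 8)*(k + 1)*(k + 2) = k^3 - 5*k^2 - 22*k - 16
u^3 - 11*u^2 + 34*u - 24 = (u - 6)*(u - 4)*(u - 1)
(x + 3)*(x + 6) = x^2 + 9*x + 18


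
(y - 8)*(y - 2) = y^2 - 10*y + 16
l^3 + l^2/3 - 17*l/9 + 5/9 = (l - 1)*(l - 1/3)*(l + 5/3)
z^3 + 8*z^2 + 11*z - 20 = (z - 1)*(z + 4)*(z + 5)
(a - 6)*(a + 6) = a^2 - 36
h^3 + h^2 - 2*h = h*(h - 1)*(h + 2)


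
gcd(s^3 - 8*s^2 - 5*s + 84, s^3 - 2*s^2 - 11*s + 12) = s^2 - s - 12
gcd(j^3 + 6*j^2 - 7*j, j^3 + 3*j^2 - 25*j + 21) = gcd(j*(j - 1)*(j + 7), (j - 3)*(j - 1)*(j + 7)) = j^2 + 6*j - 7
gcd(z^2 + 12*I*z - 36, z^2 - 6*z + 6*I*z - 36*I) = z + 6*I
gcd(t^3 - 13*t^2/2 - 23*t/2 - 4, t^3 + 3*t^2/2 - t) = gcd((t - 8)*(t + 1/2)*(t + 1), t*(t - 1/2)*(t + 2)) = 1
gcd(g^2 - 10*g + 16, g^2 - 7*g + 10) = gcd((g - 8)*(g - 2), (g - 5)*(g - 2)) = g - 2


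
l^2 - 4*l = l*(l - 4)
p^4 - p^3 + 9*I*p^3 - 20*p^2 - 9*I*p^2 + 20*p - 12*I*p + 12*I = (p - 1)*(p + I)*(p + 2*I)*(p + 6*I)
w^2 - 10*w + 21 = (w - 7)*(w - 3)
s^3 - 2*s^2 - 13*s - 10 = (s - 5)*(s + 1)*(s + 2)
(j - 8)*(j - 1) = j^2 - 9*j + 8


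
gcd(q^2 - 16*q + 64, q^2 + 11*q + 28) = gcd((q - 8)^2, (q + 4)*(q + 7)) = 1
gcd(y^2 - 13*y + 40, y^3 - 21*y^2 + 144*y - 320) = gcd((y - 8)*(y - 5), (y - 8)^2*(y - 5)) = y^2 - 13*y + 40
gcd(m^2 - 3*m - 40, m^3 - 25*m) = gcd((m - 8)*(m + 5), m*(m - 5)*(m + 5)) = m + 5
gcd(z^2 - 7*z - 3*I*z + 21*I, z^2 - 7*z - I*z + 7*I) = z - 7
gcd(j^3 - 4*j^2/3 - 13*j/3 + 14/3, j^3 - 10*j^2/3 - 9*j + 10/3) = j + 2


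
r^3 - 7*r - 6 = (r - 3)*(r + 1)*(r + 2)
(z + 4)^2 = z^2 + 8*z + 16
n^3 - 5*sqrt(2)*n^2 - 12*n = n*(n - 6*sqrt(2))*(n + sqrt(2))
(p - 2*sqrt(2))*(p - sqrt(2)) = p^2 - 3*sqrt(2)*p + 4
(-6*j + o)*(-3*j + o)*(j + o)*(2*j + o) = 36*j^4 + 36*j^3*o - 7*j^2*o^2 - 6*j*o^3 + o^4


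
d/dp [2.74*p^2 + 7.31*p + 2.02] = 5.48*p + 7.31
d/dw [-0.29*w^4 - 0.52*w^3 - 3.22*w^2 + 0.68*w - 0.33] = -1.16*w^3 - 1.56*w^2 - 6.44*w + 0.68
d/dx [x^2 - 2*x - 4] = 2*x - 2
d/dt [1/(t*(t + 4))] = 2*(-t - 2)/(t^2*(t^2 + 8*t + 16))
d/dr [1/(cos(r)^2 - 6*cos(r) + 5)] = 2*(cos(r) - 3)*sin(r)/(cos(r)^2 - 6*cos(r) + 5)^2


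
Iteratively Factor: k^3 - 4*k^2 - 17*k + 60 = (k - 3)*(k^2 - k - 20) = (k - 5)*(k - 3)*(k + 4)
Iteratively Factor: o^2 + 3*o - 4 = (o + 4)*(o - 1)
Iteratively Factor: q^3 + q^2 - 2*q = (q)*(q^2 + q - 2) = q*(q + 2)*(q - 1)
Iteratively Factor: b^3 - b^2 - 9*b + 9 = (b - 1)*(b^2 - 9) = (b - 1)*(b + 3)*(b - 3)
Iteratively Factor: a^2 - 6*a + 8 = (a - 4)*(a - 2)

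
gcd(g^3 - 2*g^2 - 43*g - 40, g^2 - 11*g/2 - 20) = g - 8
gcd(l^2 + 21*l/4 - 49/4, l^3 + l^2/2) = 1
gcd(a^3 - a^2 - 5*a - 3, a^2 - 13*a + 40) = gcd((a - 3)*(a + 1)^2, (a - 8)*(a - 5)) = 1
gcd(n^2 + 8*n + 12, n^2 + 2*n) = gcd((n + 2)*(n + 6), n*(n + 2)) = n + 2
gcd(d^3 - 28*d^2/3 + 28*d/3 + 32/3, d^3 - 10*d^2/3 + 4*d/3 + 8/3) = d^2 - 4*d/3 - 4/3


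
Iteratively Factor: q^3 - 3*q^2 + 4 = (q - 2)*(q^2 - q - 2) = (q - 2)*(q + 1)*(q - 2)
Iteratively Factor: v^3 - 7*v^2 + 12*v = (v - 3)*(v^2 - 4*v) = v*(v - 3)*(v - 4)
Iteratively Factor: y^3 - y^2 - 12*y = (y + 3)*(y^2 - 4*y) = y*(y + 3)*(y - 4)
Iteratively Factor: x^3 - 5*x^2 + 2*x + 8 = (x - 4)*(x^2 - x - 2) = (x - 4)*(x - 2)*(x + 1)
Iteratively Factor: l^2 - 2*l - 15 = (l - 5)*(l + 3)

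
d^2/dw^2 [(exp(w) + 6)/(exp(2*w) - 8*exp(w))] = (exp(3*w) + 32*exp(2*w) - 144*exp(w) + 384)*exp(-w)/(exp(3*w) - 24*exp(2*w) + 192*exp(w) - 512)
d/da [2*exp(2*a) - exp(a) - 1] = (4*exp(a) - 1)*exp(a)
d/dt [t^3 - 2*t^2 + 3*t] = 3*t^2 - 4*t + 3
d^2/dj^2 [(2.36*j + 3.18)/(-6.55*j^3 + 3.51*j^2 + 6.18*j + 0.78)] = (-607.4994*j^5 - 1311.61392*j^4 + 920.544888*j^3 + 392.584932*j^2 - 472.592016*j - 202.738968)/(281.011375*j^9 - 451.763325*j^8 - 553.322385*j^7 + 708.852339*j^6 + 629.661546*j^5 - 241.553286*j^4 - 325.591596*j^3 - 95.776668*j^2 - 11.279736*j - 0.474552)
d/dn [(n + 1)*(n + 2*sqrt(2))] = 2*n + 1 + 2*sqrt(2)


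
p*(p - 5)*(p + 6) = p^3 + p^2 - 30*p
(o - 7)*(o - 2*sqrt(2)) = o^2 - 7*o - 2*sqrt(2)*o + 14*sqrt(2)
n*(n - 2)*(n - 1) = n^3 - 3*n^2 + 2*n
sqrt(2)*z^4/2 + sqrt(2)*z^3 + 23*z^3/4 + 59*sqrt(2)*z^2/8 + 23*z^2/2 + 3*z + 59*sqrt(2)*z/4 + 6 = (z/2 + 1)*(z + 3*sqrt(2)/2)*(z + 4*sqrt(2))*(sqrt(2)*z + 1/2)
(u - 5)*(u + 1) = u^2 - 4*u - 5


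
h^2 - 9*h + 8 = (h - 8)*(h - 1)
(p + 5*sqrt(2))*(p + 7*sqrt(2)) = p^2 + 12*sqrt(2)*p + 70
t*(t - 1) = t^2 - t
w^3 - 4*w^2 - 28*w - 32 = (w - 8)*(w + 2)^2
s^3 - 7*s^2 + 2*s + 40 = (s - 5)*(s - 4)*(s + 2)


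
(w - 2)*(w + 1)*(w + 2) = w^3 + w^2 - 4*w - 4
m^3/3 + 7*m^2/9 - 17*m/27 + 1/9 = (m/3 + 1)*(m - 1/3)^2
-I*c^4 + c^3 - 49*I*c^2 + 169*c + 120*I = (c - 8*I)*(c + 3*I)*(c + 5*I)*(-I*c + 1)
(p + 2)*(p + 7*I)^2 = p^3 + 2*p^2 + 14*I*p^2 - 49*p + 28*I*p - 98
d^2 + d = d*(d + 1)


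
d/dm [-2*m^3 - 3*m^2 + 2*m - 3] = -6*m^2 - 6*m + 2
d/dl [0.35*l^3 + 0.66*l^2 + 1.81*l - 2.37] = 1.05*l^2 + 1.32*l + 1.81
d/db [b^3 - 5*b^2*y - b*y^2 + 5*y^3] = 3*b^2 - 10*b*y - y^2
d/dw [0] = 0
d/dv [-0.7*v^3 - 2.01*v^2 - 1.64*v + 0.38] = -2.1*v^2 - 4.02*v - 1.64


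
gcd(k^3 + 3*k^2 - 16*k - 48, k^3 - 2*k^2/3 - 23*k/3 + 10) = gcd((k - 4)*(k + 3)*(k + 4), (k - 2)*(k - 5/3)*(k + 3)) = k + 3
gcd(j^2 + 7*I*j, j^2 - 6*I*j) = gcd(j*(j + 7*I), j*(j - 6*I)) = j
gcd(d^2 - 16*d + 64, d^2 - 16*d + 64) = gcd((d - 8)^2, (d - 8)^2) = d^2 - 16*d + 64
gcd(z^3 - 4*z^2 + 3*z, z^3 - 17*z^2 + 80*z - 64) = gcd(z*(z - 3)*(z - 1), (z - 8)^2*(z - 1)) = z - 1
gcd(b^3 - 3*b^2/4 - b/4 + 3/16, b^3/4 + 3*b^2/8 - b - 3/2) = 1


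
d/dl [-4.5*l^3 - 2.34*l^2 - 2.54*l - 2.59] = -13.5*l^2 - 4.68*l - 2.54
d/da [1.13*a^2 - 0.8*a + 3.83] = 2.26*a - 0.8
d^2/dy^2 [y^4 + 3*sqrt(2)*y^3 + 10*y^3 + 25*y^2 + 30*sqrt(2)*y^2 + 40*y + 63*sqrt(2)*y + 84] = 12*y^2 + 18*sqrt(2)*y + 60*y + 50 + 60*sqrt(2)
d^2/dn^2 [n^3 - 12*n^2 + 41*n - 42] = 6*n - 24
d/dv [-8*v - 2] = -8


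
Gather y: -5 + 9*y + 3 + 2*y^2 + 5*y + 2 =2*y^2 + 14*y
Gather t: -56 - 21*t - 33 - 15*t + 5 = -36*t - 84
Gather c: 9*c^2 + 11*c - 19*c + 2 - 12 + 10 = 9*c^2 - 8*c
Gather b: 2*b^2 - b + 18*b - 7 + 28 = 2*b^2 + 17*b + 21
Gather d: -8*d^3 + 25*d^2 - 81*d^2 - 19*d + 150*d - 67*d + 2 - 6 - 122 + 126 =-8*d^3 - 56*d^2 + 64*d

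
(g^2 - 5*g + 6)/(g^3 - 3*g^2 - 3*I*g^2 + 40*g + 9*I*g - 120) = (g - 2)/(g^2 - 3*I*g + 40)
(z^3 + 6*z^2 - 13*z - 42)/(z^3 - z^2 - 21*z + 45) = (z^2 + 9*z + 14)/(z^2 + 2*z - 15)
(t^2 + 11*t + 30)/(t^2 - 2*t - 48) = (t + 5)/(t - 8)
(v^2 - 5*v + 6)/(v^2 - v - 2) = (v - 3)/(v + 1)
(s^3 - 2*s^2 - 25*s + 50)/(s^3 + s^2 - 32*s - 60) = (s^2 - 7*s + 10)/(s^2 - 4*s - 12)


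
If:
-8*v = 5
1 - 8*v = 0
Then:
No Solution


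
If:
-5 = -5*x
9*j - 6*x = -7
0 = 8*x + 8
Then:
No Solution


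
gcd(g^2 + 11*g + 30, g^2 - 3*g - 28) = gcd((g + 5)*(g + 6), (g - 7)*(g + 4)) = 1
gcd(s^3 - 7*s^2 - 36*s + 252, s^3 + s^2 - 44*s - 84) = s^2 - s - 42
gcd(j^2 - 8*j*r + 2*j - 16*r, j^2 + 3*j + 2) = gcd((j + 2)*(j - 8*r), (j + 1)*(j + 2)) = j + 2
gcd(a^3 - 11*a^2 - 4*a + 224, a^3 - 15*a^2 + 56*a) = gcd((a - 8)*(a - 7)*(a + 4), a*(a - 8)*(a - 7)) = a^2 - 15*a + 56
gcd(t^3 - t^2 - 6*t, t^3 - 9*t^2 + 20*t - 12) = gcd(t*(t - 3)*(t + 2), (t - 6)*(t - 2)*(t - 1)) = 1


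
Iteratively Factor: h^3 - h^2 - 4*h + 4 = (h + 2)*(h^2 - 3*h + 2) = (h - 2)*(h + 2)*(h - 1)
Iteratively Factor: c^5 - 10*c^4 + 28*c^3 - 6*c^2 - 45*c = (c + 1)*(c^4 - 11*c^3 + 39*c^2 - 45*c) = c*(c + 1)*(c^3 - 11*c^2 + 39*c - 45) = c*(c - 5)*(c + 1)*(c^2 - 6*c + 9) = c*(c - 5)*(c - 3)*(c + 1)*(c - 3)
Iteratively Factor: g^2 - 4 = (g + 2)*(g - 2)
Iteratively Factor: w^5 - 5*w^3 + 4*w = (w)*(w^4 - 5*w^2 + 4) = w*(w + 1)*(w^3 - w^2 - 4*w + 4) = w*(w + 1)*(w + 2)*(w^2 - 3*w + 2) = w*(w - 1)*(w + 1)*(w + 2)*(w - 2)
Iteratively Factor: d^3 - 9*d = (d - 3)*(d^2 + 3*d) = d*(d - 3)*(d + 3)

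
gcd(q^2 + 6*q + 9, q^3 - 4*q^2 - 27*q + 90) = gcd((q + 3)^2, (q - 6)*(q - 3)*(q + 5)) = 1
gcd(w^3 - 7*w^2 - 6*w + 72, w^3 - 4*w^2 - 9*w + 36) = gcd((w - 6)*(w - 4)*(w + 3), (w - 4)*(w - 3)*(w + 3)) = w^2 - w - 12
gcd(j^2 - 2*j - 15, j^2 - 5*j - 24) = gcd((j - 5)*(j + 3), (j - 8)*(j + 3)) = j + 3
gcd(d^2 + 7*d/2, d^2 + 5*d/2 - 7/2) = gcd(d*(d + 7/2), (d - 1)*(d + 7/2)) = d + 7/2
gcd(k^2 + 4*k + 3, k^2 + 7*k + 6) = k + 1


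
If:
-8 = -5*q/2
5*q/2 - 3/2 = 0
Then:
No Solution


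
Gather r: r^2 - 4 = r^2 - 4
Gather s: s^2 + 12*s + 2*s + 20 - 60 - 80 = s^2 + 14*s - 120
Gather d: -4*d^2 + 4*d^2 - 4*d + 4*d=0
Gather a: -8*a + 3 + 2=5 - 8*a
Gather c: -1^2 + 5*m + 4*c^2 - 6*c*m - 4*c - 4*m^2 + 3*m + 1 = 4*c^2 + c*(-6*m - 4) - 4*m^2 + 8*m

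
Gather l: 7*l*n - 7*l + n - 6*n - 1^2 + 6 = l*(7*n - 7) - 5*n + 5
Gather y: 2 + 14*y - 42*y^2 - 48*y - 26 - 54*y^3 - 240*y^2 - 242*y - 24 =-54*y^3 - 282*y^2 - 276*y - 48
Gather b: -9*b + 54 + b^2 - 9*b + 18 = b^2 - 18*b + 72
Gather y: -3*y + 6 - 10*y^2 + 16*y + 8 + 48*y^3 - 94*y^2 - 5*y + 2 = 48*y^3 - 104*y^2 + 8*y + 16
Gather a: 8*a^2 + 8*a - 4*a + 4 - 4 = 8*a^2 + 4*a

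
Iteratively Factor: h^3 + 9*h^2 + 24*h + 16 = (h + 4)*(h^2 + 5*h + 4) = (h + 4)^2*(h + 1)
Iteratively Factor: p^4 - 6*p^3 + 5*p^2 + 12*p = (p)*(p^3 - 6*p^2 + 5*p + 12) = p*(p + 1)*(p^2 - 7*p + 12) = p*(p - 4)*(p + 1)*(p - 3)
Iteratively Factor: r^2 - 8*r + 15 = (r - 3)*(r - 5)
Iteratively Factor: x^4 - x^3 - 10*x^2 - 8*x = (x + 2)*(x^3 - 3*x^2 - 4*x) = x*(x + 2)*(x^2 - 3*x - 4) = x*(x + 1)*(x + 2)*(x - 4)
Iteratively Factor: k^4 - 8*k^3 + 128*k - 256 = (k - 4)*(k^3 - 4*k^2 - 16*k + 64) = (k - 4)*(k + 4)*(k^2 - 8*k + 16) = (k - 4)^2*(k + 4)*(k - 4)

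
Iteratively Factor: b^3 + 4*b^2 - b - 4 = (b + 4)*(b^2 - 1) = (b + 1)*(b + 4)*(b - 1)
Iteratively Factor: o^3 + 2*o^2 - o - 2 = (o + 2)*(o^2 - 1) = (o + 1)*(o + 2)*(o - 1)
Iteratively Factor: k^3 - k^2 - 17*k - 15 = (k + 1)*(k^2 - 2*k - 15) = (k + 1)*(k + 3)*(k - 5)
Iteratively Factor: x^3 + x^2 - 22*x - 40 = (x + 2)*(x^2 - x - 20) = (x - 5)*(x + 2)*(x + 4)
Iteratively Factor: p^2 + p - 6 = (p + 3)*(p - 2)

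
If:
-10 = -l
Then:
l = 10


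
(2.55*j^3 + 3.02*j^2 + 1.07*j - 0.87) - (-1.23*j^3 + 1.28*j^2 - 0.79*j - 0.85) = 3.78*j^3 + 1.74*j^2 + 1.86*j - 0.02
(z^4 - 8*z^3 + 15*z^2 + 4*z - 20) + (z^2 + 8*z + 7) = z^4 - 8*z^3 + 16*z^2 + 12*z - 13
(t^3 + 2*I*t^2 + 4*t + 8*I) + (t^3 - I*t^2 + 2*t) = 2*t^3 + I*t^2 + 6*t + 8*I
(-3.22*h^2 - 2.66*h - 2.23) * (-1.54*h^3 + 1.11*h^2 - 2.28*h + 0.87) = 4.9588*h^5 + 0.522199999999999*h^4 + 7.8232*h^3 + 0.7881*h^2 + 2.7702*h - 1.9401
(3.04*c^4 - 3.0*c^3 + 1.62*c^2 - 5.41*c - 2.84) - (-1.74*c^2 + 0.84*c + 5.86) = 3.04*c^4 - 3.0*c^3 + 3.36*c^2 - 6.25*c - 8.7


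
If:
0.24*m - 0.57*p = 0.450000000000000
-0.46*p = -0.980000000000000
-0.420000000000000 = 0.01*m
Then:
No Solution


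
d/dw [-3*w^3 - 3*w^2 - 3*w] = -9*w^2 - 6*w - 3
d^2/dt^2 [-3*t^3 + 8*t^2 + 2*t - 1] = 16 - 18*t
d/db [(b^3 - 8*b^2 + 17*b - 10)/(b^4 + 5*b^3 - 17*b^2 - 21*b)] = (-b^6 + 16*b^5 - 28*b^4 - 172*b^3 + 607*b^2 - 340*b - 210)/(b^2*(b^6 + 10*b^5 - 9*b^4 - 212*b^3 + 79*b^2 + 714*b + 441))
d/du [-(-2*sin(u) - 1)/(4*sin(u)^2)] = -(sin(u) + 1)*cos(u)/(2*sin(u)^3)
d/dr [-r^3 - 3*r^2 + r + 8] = -3*r^2 - 6*r + 1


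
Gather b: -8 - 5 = -13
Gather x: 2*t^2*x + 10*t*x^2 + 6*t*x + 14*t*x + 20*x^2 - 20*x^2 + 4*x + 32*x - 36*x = 10*t*x^2 + x*(2*t^2 + 20*t)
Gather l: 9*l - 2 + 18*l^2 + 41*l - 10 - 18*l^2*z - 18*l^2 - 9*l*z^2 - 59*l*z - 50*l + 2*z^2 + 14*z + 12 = -18*l^2*z + l*(-9*z^2 - 59*z) + 2*z^2 + 14*z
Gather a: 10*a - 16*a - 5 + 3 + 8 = 6 - 6*a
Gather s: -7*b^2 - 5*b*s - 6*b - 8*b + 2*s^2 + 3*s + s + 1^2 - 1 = -7*b^2 - 14*b + 2*s^2 + s*(4 - 5*b)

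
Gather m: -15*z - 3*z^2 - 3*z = -3*z^2 - 18*z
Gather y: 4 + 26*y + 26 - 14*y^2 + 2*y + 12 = -14*y^2 + 28*y + 42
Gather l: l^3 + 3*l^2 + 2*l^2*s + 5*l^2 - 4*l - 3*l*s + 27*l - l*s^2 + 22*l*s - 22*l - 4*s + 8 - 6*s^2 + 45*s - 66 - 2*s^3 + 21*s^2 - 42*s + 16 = l^3 + l^2*(2*s + 8) + l*(-s^2 + 19*s + 1) - 2*s^3 + 15*s^2 - s - 42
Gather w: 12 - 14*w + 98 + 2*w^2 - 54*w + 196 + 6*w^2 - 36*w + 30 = 8*w^2 - 104*w + 336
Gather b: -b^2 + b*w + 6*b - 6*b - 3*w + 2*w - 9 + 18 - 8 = -b^2 + b*w - w + 1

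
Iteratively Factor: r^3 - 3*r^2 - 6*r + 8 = (r - 4)*(r^2 + r - 2) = (r - 4)*(r + 2)*(r - 1)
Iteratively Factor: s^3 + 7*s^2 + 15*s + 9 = (s + 3)*(s^2 + 4*s + 3) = (s + 1)*(s + 3)*(s + 3)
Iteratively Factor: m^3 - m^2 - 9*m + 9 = (m - 3)*(m^2 + 2*m - 3) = (m - 3)*(m - 1)*(m + 3)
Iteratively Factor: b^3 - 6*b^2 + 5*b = (b)*(b^2 - 6*b + 5) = b*(b - 1)*(b - 5)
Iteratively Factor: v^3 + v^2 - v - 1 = (v + 1)*(v^2 - 1) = (v - 1)*(v + 1)*(v + 1)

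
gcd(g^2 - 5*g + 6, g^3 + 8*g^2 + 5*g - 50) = g - 2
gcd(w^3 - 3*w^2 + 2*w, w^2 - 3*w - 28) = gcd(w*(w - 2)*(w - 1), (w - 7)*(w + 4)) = 1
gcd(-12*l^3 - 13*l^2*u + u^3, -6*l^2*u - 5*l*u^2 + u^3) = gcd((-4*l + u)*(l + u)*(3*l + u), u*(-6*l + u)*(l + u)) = l + u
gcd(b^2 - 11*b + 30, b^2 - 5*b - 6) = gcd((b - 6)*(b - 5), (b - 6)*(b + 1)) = b - 6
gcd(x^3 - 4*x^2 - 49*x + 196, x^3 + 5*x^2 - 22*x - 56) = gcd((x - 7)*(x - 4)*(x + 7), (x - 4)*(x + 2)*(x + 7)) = x^2 + 3*x - 28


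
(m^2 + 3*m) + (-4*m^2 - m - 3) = -3*m^2 + 2*m - 3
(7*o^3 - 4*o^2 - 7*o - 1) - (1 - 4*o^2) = 7*o^3 - 7*o - 2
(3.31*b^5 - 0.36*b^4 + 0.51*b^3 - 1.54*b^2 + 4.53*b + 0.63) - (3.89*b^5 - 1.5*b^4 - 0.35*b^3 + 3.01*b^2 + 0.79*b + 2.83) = -0.58*b^5 + 1.14*b^4 + 0.86*b^3 - 4.55*b^2 + 3.74*b - 2.2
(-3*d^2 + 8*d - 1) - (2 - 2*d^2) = -d^2 + 8*d - 3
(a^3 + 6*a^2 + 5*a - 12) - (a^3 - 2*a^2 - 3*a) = 8*a^2 + 8*a - 12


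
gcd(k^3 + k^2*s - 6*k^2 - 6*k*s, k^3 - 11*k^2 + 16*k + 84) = k - 6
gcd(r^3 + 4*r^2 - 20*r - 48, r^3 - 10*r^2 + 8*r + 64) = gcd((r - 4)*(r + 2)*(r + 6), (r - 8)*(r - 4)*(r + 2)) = r^2 - 2*r - 8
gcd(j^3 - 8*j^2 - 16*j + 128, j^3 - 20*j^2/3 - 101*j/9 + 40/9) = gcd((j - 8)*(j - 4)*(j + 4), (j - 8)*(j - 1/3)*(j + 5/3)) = j - 8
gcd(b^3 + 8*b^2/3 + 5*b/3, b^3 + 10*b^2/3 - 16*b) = b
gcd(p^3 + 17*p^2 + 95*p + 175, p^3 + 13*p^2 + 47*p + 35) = p^2 + 12*p + 35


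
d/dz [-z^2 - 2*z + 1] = -2*z - 2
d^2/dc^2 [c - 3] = 0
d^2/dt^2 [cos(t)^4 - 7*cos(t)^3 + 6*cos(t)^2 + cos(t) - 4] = 17*cos(t)/4 - 4*cos(2*t)^2 - 14*cos(2*t) + 63*cos(3*t)/4 + 2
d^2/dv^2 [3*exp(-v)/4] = 3*exp(-v)/4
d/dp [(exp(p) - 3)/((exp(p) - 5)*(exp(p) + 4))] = (-exp(2*p) + 6*exp(p) - 23)*exp(p)/(exp(4*p) - 2*exp(3*p) - 39*exp(2*p) + 40*exp(p) + 400)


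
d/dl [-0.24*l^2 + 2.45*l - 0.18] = 2.45 - 0.48*l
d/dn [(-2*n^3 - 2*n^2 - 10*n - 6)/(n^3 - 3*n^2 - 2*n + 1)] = 2*(4*n^4 + 14*n^3 - 7*n^2 - 20*n - 11)/(n^6 - 6*n^5 + 5*n^4 + 14*n^3 - 2*n^2 - 4*n + 1)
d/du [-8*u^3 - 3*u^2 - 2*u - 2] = -24*u^2 - 6*u - 2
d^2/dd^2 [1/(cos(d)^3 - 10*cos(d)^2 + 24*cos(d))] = ((99*cos(d) - 80*cos(2*d) + 9*cos(3*d))*(cos(d)^2 - 10*cos(d) + 24)*cos(d)/4 + 2*(3*cos(d)^2 - 20*cos(d) + 24)^2*sin(d)^2)/((cos(d)^2 - 10*cos(d) + 24)^3*cos(d)^3)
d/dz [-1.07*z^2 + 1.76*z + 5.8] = 1.76 - 2.14*z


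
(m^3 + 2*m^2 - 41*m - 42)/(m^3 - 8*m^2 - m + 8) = (m^2 + m - 42)/(m^2 - 9*m + 8)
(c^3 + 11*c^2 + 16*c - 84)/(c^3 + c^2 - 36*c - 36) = (c^2 + 5*c - 14)/(c^2 - 5*c - 6)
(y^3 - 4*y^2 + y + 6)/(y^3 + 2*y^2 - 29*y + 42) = (y + 1)/(y + 7)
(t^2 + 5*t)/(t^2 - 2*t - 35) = t/(t - 7)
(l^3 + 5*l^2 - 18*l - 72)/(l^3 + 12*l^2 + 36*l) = (l^2 - l - 12)/(l*(l + 6))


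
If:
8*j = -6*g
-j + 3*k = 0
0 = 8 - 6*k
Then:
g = -16/3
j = 4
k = 4/3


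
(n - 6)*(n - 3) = n^2 - 9*n + 18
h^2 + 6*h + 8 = (h + 2)*(h + 4)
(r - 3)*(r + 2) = r^2 - r - 6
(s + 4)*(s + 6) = s^2 + 10*s + 24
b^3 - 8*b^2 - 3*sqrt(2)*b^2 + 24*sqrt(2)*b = b*(b - 8)*(b - 3*sqrt(2))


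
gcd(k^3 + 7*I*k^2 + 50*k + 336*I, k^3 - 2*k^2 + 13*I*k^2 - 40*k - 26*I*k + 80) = k + 8*I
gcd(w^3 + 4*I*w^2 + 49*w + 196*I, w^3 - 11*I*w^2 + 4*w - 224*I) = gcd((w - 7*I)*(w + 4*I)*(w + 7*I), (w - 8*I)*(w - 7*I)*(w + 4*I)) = w^2 - 3*I*w + 28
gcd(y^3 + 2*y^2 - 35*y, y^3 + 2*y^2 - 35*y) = y^3 + 2*y^2 - 35*y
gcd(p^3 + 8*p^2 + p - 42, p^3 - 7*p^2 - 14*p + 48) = p^2 + p - 6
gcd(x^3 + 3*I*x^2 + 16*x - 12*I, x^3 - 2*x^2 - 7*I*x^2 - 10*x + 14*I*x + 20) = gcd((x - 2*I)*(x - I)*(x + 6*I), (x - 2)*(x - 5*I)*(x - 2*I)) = x - 2*I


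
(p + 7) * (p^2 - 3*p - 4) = p^3 + 4*p^2 - 25*p - 28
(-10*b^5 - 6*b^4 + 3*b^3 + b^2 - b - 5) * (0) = 0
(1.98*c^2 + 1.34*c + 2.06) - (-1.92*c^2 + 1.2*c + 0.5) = 3.9*c^2 + 0.14*c + 1.56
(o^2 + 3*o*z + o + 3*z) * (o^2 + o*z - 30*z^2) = o^4 + 4*o^3*z + o^3 - 27*o^2*z^2 + 4*o^2*z - 90*o*z^3 - 27*o*z^2 - 90*z^3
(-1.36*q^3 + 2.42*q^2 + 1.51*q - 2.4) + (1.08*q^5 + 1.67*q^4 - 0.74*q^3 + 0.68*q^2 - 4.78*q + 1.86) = 1.08*q^5 + 1.67*q^4 - 2.1*q^3 + 3.1*q^2 - 3.27*q - 0.54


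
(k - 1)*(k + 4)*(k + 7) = k^3 + 10*k^2 + 17*k - 28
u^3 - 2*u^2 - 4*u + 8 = (u - 2)^2*(u + 2)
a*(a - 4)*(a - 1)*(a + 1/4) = a^4 - 19*a^3/4 + 11*a^2/4 + a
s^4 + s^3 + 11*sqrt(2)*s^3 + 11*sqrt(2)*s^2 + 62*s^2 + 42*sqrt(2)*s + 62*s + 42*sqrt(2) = (s + 1)*(s + sqrt(2))*(s + 3*sqrt(2))*(s + 7*sqrt(2))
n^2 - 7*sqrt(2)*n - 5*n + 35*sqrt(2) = (n - 5)*(n - 7*sqrt(2))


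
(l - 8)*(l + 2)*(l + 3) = l^3 - 3*l^2 - 34*l - 48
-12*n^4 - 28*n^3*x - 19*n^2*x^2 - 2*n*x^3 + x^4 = (-6*n + x)*(n + x)^2*(2*n + x)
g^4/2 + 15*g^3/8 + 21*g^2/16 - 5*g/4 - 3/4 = (g/2 + 1)*(g - 3/4)*(g + 1/2)*(g + 2)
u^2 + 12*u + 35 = (u + 5)*(u + 7)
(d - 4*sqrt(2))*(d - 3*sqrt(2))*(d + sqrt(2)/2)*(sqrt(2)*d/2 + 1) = sqrt(2)*d^4/2 - 11*d^3/2 + 2*sqrt(2)*d^2 + 29*d + 12*sqrt(2)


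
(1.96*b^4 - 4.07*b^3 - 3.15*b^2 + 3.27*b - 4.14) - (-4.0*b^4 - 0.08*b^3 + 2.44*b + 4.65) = 5.96*b^4 - 3.99*b^3 - 3.15*b^2 + 0.83*b - 8.79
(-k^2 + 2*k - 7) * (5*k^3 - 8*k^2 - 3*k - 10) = -5*k^5 + 18*k^4 - 48*k^3 + 60*k^2 + k + 70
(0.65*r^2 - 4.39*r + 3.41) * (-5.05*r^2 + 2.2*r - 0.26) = -3.2825*r^4 + 23.5995*r^3 - 27.0475*r^2 + 8.6434*r - 0.8866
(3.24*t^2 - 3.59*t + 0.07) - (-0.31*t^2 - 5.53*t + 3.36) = 3.55*t^2 + 1.94*t - 3.29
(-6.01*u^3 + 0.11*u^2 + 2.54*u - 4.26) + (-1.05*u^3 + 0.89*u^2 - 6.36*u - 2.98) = -7.06*u^3 + 1.0*u^2 - 3.82*u - 7.24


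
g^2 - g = g*(g - 1)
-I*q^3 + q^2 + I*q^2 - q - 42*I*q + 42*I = (q - 6*I)*(q + 7*I)*(-I*q + I)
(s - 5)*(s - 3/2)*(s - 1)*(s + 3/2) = s^4 - 6*s^3 + 11*s^2/4 + 27*s/2 - 45/4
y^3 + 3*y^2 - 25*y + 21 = (y - 3)*(y - 1)*(y + 7)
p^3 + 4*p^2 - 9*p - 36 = (p - 3)*(p + 3)*(p + 4)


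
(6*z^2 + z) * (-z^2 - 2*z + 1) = -6*z^4 - 13*z^3 + 4*z^2 + z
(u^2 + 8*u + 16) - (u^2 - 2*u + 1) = 10*u + 15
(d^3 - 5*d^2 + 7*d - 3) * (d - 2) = d^4 - 7*d^3 + 17*d^2 - 17*d + 6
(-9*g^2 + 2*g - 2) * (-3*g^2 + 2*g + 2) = 27*g^4 - 24*g^3 - 8*g^2 - 4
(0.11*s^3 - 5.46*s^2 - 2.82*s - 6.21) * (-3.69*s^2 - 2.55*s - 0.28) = -0.4059*s^5 + 19.8669*s^4 + 24.298*s^3 + 31.6347*s^2 + 16.6251*s + 1.7388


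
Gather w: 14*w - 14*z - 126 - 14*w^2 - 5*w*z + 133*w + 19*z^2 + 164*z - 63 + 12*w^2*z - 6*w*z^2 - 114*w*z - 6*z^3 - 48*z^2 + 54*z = w^2*(12*z - 14) + w*(-6*z^2 - 119*z + 147) - 6*z^3 - 29*z^2 + 204*z - 189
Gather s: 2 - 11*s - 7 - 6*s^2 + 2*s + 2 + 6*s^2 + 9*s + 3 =0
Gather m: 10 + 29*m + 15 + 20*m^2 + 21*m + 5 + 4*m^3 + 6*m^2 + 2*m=4*m^3 + 26*m^2 + 52*m + 30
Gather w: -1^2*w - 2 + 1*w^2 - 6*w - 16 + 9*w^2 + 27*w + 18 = 10*w^2 + 20*w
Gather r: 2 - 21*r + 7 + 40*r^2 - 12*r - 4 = 40*r^2 - 33*r + 5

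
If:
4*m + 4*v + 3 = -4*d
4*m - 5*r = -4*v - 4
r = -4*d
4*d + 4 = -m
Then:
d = -1/16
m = -15/4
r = 1/4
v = 49/16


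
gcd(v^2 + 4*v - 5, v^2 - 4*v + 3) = v - 1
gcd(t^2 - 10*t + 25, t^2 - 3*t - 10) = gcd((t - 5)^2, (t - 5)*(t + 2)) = t - 5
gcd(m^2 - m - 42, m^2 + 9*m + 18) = m + 6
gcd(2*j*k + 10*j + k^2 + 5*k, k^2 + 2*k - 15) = k + 5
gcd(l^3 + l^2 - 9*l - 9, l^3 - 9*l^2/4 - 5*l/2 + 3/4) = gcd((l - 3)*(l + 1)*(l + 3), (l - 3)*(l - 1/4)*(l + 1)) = l^2 - 2*l - 3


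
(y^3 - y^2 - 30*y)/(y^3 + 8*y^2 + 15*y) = (y - 6)/(y + 3)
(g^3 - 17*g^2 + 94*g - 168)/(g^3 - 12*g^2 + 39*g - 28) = (g - 6)/(g - 1)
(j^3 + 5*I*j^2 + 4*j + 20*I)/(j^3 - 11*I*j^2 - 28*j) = (j^3 + 5*I*j^2 + 4*j + 20*I)/(j*(j^2 - 11*I*j - 28))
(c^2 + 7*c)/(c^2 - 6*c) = (c + 7)/(c - 6)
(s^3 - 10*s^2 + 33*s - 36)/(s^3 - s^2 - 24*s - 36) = (-s^3 + 10*s^2 - 33*s + 36)/(-s^3 + s^2 + 24*s + 36)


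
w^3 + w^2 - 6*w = w*(w - 2)*(w + 3)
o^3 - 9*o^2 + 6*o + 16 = (o - 8)*(o - 2)*(o + 1)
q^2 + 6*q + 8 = (q + 2)*(q + 4)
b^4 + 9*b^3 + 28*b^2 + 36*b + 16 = (b + 1)*(b + 2)^2*(b + 4)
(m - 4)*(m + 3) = m^2 - m - 12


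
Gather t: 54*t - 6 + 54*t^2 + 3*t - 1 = 54*t^2 + 57*t - 7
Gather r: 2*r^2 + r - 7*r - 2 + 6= 2*r^2 - 6*r + 4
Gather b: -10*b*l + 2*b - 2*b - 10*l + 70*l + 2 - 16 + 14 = -10*b*l + 60*l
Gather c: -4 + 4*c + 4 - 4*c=0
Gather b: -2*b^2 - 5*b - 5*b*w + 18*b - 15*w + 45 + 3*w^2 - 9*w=-2*b^2 + b*(13 - 5*w) + 3*w^2 - 24*w + 45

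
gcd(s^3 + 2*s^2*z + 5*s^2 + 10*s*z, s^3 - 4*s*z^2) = s^2 + 2*s*z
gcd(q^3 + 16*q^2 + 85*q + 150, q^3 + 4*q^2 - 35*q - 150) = q^2 + 10*q + 25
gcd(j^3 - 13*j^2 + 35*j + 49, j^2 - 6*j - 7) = j^2 - 6*j - 7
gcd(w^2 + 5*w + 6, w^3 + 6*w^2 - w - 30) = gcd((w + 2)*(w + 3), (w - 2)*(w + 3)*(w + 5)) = w + 3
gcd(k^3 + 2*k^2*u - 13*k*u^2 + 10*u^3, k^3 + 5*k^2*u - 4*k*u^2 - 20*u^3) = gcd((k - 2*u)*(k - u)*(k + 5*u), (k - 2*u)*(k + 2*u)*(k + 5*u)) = -k^2 - 3*k*u + 10*u^2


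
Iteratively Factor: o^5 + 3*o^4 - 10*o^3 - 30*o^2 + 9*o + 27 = (o + 3)*(o^4 - 10*o^2 + 9) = (o + 3)^2*(o^3 - 3*o^2 - o + 3) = (o - 3)*(o + 3)^2*(o^2 - 1) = (o - 3)*(o + 1)*(o + 3)^2*(o - 1)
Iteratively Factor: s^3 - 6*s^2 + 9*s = (s - 3)*(s^2 - 3*s) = (s - 3)^2*(s)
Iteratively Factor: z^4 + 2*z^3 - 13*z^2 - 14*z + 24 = (z + 4)*(z^3 - 2*z^2 - 5*z + 6) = (z + 2)*(z + 4)*(z^2 - 4*z + 3) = (z - 3)*(z + 2)*(z + 4)*(z - 1)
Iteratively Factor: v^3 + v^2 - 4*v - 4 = (v - 2)*(v^2 + 3*v + 2) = (v - 2)*(v + 2)*(v + 1)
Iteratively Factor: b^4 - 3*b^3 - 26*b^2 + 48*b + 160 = (b + 2)*(b^3 - 5*b^2 - 16*b + 80) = (b - 5)*(b + 2)*(b^2 - 16) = (b - 5)*(b - 4)*(b + 2)*(b + 4)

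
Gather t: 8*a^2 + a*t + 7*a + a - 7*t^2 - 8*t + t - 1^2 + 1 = 8*a^2 + 8*a - 7*t^2 + t*(a - 7)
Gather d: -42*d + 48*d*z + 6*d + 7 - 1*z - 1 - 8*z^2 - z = d*(48*z - 36) - 8*z^2 - 2*z + 6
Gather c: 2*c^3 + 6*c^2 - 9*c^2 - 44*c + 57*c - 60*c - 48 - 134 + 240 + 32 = 2*c^3 - 3*c^2 - 47*c + 90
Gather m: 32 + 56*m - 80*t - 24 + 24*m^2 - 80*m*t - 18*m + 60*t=24*m^2 + m*(38 - 80*t) - 20*t + 8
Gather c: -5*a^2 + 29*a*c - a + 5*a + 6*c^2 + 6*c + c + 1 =-5*a^2 + 4*a + 6*c^2 + c*(29*a + 7) + 1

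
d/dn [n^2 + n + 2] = 2*n + 1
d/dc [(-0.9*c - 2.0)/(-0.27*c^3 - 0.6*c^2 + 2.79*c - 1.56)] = (-0.486*c^3 - 2.16*c^2 - 2.4*c + 6.984)/(0.0729*c^6 + 0.324*c^5 - 1.1466*c^4 - 2.5056*c^3 + 9.6561*c^2 - 8.7048*c + 2.4336)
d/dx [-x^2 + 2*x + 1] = 2 - 2*x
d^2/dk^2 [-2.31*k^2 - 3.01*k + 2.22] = -4.62000000000000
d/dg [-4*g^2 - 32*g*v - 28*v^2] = -8*g - 32*v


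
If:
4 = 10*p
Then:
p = 2/5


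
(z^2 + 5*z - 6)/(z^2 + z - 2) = (z + 6)/(z + 2)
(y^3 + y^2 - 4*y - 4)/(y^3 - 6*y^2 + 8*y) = (y^2 + 3*y + 2)/(y*(y - 4))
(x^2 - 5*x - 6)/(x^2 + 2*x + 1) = (x - 6)/(x + 1)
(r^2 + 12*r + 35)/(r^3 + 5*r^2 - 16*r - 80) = (r + 7)/(r^2 - 16)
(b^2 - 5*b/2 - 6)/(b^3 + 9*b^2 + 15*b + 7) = (b^2 - 5*b/2 - 6)/(b^3 + 9*b^2 + 15*b + 7)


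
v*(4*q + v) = 4*q*v + v^2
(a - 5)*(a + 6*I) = a^2 - 5*a + 6*I*a - 30*I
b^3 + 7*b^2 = b^2*(b + 7)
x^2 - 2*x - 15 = (x - 5)*(x + 3)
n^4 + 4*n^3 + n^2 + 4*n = n*(n + 4)*(n - I)*(n + I)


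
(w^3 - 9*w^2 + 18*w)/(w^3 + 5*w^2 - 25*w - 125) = w*(w^2 - 9*w + 18)/(w^3 + 5*w^2 - 25*w - 125)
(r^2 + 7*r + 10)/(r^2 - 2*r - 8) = (r + 5)/(r - 4)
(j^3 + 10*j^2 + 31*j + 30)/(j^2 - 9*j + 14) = (j^3 + 10*j^2 + 31*j + 30)/(j^2 - 9*j + 14)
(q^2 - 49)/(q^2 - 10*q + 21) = (q + 7)/(q - 3)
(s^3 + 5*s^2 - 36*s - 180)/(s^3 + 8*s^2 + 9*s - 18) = (s^2 - s - 30)/(s^2 + 2*s - 3)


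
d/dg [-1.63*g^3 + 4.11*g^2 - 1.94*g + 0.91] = -4.89*g^2 + 8.22*g - 1.94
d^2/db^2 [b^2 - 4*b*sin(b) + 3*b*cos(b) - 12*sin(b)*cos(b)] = 4*b*sin(b) - 3*b*cos(b) - 6*sin(b) + 24*sin(2*b) - 8*cos(b) + 2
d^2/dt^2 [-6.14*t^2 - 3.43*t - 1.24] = -12.2800000000000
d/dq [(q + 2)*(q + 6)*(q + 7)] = 3*q^2 + 30*q + 68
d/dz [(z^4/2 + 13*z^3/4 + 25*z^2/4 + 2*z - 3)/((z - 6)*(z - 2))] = z*(4*z^4 - 35*z^3 - 112*z^2 + 260*z + 624)/(4*(z^4 - 16*z^3 + 88*z^2 - 192*z + 144))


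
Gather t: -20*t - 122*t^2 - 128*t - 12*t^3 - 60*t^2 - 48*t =-12*t^3 - 182*t^2 - 196*t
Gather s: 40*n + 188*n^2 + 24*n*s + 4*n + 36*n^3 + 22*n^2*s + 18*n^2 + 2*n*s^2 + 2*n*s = 36*n^3 + 206*n^2 + 2*n*s^2 + 44*n + s*(22*n^2 + 26*n)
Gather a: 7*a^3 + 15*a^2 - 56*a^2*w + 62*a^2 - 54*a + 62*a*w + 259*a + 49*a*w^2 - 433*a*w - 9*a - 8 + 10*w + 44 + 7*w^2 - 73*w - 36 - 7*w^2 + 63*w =7*a^3 + a^2*(77 - 56*w) + a*(49*w^2 - 371*w + 196)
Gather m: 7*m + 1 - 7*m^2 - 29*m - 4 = -7*m^2 - 22*m - 3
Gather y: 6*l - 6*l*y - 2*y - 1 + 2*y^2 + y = 6*l + 2*y^2 + y*(-6*l - 1) - 1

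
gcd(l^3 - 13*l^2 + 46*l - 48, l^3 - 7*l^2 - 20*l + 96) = l^2 - 11*l + 24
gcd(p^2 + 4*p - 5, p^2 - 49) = 1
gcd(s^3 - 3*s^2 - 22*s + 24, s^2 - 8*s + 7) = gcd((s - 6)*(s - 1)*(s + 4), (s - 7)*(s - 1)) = s - 1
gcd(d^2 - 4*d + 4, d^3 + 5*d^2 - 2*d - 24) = d - 2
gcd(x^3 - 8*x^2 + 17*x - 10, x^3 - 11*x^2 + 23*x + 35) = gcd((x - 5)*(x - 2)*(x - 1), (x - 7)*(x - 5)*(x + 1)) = x - 5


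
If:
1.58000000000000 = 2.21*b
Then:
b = 0.71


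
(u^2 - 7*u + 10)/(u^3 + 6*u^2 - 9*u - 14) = (u - 5)/(u^2 + 8*u + 7)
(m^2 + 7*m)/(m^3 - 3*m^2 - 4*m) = (m + 7)/(m^2 - 3*m - 4)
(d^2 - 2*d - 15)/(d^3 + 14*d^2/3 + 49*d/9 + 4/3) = 9*(d - 5)/(9*d^2 + 15*d + 4)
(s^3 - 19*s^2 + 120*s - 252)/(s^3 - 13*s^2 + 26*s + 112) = (s^2 - 12*s + 36)/(s^2 - 6*s - 16)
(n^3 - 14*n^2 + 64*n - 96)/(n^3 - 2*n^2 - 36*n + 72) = (n^2 - 8*n + 16)/(n^2 + 4*n - 12)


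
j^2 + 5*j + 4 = (j + 1)*(j + 4)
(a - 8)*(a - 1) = a^2 - 9*a + 8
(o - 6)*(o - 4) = o^2 - 10*o + 24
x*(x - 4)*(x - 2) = x^3 - 6*x^2 + 8*x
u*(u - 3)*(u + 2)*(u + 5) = u^4 + 4*u^3 - 11*u^2 - 30*u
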